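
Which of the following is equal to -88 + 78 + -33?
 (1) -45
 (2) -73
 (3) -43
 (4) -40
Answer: 3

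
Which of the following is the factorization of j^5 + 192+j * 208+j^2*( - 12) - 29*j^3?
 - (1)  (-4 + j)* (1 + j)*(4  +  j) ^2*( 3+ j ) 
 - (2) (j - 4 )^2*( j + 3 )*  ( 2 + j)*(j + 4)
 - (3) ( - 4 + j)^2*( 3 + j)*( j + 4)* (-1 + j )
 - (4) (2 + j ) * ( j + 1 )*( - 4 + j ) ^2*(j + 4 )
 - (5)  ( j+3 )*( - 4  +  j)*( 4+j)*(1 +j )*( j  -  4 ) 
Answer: 5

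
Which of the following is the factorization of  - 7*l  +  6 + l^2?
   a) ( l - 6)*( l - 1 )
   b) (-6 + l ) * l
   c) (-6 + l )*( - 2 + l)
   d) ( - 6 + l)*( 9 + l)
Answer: a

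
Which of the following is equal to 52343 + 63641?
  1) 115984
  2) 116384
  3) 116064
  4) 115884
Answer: 1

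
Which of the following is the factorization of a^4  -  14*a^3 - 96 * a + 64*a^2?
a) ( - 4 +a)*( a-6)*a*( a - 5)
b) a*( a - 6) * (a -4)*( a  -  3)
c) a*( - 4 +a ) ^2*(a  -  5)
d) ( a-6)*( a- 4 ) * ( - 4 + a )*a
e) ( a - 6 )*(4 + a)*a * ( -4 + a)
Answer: d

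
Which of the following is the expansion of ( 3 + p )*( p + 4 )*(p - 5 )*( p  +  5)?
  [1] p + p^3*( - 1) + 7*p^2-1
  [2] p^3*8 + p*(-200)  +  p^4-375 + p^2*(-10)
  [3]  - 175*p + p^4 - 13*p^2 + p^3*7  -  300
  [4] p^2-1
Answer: 3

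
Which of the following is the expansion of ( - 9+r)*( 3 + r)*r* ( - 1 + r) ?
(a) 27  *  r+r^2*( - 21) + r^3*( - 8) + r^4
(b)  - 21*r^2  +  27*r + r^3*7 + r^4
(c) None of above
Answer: c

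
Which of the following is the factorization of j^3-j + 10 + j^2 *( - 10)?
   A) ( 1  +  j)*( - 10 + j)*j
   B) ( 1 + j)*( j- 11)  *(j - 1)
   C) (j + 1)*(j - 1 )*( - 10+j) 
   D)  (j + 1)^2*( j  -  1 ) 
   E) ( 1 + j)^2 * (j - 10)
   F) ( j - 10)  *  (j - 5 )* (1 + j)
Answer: C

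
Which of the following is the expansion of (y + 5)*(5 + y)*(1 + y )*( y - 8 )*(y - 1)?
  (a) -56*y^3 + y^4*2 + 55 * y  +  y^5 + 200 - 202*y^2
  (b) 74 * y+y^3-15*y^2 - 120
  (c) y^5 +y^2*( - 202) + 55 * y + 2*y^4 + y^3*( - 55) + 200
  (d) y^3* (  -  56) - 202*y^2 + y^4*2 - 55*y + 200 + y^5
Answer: a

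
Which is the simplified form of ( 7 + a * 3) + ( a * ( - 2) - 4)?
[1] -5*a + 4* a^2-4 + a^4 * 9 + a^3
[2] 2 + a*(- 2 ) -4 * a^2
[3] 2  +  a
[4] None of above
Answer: 4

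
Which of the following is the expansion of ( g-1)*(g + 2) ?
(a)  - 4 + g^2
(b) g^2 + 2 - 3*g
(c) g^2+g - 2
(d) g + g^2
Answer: c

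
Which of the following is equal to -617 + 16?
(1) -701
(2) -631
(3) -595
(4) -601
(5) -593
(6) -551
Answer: 4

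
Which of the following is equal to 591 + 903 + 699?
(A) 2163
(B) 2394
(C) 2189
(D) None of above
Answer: D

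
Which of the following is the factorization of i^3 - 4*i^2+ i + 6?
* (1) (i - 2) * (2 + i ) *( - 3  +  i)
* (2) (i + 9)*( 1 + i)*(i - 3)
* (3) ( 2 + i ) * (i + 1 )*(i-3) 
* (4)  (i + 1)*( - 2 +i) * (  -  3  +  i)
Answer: 4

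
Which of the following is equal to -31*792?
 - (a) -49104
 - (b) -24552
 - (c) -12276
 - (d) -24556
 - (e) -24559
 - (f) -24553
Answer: b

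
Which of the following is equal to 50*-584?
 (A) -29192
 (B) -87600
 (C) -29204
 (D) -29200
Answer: D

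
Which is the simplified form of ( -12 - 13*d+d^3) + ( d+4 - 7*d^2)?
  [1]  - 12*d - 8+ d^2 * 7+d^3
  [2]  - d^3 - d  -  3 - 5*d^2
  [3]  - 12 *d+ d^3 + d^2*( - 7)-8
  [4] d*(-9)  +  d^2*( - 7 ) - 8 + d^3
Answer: 3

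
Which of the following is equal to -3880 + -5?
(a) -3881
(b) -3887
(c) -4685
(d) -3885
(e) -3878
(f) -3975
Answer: d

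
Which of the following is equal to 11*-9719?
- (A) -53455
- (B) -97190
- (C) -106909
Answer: C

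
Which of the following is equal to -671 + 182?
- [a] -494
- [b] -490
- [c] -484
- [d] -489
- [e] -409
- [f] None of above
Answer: d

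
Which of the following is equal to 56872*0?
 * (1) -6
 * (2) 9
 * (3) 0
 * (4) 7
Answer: 3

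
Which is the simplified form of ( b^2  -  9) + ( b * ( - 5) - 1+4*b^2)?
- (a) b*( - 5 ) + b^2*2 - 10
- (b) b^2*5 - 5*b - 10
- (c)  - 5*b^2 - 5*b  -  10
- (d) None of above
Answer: b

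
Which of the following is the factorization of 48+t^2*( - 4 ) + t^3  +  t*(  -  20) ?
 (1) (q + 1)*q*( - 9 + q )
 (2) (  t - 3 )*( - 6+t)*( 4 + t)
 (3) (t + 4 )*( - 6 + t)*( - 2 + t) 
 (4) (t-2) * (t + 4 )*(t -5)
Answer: 3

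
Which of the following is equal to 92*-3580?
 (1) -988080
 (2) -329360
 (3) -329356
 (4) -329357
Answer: 2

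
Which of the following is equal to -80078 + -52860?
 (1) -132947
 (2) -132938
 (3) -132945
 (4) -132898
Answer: 2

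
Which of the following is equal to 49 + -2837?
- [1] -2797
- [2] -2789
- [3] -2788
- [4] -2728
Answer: 3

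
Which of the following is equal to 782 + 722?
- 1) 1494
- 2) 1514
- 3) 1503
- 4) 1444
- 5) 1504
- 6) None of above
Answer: 5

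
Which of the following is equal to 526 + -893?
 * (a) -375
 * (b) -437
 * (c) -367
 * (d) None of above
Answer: c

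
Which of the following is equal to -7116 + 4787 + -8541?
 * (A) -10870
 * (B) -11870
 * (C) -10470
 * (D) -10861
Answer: A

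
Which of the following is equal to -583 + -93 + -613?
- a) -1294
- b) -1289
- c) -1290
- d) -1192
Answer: b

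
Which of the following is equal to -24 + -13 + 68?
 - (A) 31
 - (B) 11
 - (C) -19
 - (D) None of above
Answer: A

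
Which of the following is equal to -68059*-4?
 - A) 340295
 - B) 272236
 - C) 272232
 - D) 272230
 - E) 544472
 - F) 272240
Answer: B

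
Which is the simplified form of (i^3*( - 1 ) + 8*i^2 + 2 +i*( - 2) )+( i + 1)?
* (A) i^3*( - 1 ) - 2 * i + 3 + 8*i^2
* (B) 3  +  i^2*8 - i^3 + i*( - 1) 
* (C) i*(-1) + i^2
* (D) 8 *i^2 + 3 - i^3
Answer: B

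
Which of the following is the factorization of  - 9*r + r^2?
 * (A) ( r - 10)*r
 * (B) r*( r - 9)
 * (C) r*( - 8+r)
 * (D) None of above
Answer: B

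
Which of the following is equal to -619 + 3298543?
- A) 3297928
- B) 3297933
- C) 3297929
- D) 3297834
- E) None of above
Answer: E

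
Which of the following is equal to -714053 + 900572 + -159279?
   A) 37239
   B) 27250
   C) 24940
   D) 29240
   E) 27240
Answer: E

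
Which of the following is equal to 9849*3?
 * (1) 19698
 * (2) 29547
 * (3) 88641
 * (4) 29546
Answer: 2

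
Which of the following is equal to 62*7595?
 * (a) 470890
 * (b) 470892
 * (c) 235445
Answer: a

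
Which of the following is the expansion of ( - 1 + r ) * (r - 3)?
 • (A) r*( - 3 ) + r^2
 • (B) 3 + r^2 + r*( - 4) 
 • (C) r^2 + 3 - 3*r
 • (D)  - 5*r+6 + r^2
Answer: B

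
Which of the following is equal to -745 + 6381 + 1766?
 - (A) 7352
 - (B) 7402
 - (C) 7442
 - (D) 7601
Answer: B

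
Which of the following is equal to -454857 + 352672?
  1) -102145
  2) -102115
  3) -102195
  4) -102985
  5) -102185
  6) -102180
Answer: 5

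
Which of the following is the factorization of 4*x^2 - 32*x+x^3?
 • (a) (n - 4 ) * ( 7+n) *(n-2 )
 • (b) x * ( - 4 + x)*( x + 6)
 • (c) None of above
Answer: c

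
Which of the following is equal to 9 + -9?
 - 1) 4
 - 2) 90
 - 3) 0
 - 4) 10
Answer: 3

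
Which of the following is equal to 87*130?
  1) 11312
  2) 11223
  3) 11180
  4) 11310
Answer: 4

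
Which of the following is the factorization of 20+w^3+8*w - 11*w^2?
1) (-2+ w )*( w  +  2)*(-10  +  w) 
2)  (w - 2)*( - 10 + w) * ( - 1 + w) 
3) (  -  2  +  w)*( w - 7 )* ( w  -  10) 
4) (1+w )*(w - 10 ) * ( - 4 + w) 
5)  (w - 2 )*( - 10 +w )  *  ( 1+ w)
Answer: 5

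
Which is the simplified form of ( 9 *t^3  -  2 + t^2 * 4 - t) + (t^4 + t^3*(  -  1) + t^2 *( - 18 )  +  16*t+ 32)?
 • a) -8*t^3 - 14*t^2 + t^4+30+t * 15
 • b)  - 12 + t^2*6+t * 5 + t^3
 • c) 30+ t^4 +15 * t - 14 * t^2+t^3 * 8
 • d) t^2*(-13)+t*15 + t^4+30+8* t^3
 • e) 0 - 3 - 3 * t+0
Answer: c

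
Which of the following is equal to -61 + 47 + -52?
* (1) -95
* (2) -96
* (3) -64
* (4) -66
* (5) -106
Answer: 4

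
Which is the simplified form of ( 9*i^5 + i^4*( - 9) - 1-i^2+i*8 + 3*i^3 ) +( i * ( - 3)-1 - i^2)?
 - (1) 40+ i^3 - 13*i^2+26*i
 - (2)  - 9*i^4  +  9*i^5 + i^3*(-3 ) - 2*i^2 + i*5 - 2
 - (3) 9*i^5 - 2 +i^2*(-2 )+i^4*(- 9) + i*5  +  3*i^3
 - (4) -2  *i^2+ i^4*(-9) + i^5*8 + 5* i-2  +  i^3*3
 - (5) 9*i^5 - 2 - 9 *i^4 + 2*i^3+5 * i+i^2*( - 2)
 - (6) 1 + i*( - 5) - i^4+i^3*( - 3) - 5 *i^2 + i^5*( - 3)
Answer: 3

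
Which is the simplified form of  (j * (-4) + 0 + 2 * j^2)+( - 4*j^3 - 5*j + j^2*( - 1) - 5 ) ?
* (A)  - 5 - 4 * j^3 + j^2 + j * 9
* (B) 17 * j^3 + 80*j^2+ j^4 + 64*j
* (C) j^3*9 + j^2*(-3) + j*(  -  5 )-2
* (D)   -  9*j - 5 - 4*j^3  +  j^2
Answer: D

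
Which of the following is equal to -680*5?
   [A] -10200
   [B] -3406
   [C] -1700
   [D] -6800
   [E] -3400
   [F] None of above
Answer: E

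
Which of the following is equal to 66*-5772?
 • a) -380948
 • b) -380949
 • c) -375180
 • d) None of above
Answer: d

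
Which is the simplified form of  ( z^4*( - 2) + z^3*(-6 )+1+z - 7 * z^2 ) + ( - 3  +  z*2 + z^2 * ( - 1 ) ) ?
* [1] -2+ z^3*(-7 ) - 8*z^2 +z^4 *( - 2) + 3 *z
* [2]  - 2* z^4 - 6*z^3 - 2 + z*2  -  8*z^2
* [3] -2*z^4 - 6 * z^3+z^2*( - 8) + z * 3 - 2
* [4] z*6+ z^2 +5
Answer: 3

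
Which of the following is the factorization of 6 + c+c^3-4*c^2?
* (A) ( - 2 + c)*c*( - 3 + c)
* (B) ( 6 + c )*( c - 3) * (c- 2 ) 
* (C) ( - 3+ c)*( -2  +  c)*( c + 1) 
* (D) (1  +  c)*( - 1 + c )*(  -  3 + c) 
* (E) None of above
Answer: C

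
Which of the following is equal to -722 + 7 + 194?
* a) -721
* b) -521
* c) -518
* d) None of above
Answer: b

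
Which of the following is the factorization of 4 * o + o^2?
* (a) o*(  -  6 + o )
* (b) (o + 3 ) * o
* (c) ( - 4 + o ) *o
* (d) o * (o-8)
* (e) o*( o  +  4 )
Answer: e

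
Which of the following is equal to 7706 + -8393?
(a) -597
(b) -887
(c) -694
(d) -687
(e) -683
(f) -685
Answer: d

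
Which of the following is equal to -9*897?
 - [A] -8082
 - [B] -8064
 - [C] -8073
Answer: C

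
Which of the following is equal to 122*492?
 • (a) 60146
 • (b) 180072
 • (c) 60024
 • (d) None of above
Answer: c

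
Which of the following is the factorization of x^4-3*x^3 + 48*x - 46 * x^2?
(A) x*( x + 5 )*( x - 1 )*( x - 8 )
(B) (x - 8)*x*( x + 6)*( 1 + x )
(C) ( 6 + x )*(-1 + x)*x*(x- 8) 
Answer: C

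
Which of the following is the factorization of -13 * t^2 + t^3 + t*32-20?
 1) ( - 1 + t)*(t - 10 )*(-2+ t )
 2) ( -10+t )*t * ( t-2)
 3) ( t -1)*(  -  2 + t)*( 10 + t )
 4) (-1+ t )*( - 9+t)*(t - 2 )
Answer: 1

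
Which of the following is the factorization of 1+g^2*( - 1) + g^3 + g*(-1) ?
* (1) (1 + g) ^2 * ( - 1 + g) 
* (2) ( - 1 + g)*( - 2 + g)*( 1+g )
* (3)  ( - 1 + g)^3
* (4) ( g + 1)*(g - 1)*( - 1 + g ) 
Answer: 4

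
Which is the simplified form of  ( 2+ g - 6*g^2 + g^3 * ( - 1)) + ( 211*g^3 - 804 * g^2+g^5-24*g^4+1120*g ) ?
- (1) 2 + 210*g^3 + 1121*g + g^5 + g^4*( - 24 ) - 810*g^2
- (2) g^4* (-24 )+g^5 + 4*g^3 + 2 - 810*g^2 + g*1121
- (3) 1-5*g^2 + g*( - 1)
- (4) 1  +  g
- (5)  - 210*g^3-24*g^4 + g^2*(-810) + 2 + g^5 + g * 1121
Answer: 1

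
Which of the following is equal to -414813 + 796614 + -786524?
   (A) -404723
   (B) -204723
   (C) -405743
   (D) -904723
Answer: A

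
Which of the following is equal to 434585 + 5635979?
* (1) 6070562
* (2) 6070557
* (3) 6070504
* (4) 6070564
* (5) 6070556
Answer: 4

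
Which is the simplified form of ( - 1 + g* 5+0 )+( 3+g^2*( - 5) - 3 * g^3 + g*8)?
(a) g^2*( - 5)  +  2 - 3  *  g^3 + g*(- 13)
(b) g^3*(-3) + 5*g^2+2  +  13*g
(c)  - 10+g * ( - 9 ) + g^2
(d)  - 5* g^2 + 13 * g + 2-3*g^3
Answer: d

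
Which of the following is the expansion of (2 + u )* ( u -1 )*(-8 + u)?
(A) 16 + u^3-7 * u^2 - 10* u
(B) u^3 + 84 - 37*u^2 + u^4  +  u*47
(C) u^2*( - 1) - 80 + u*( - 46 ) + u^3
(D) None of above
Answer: A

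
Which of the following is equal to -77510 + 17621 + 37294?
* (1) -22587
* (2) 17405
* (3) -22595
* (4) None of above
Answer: 3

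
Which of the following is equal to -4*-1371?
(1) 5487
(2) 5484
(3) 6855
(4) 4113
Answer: 2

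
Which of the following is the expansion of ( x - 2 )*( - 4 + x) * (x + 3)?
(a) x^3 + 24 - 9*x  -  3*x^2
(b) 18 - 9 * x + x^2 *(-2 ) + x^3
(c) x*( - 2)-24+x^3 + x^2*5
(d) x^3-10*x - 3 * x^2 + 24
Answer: d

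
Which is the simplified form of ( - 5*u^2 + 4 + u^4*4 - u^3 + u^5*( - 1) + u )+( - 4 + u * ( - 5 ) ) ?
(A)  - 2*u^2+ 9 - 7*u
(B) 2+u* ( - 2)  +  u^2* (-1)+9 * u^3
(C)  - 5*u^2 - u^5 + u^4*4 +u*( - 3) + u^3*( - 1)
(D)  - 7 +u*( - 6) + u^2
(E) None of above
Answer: E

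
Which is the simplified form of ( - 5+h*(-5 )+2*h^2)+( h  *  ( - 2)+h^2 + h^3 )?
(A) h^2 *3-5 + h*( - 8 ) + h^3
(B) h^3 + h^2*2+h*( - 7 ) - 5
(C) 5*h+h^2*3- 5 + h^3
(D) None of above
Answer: D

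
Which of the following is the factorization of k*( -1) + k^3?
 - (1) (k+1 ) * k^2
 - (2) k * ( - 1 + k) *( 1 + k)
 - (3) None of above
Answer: 2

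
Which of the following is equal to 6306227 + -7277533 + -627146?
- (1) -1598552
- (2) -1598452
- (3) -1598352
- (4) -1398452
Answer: 2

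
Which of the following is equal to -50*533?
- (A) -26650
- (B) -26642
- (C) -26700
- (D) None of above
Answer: A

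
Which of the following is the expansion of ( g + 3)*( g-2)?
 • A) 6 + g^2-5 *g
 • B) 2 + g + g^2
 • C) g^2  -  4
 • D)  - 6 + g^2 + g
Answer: D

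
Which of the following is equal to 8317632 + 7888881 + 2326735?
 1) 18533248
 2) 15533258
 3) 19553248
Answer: 1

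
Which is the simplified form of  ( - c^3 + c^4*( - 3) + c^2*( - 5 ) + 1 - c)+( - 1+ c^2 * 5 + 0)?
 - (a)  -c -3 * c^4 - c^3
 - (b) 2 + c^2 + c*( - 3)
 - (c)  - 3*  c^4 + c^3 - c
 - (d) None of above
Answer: a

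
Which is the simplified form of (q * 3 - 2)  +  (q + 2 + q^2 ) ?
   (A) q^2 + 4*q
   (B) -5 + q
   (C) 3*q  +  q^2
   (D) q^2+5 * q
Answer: A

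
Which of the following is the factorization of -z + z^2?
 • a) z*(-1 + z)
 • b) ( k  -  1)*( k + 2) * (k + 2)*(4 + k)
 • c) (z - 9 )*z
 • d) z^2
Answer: a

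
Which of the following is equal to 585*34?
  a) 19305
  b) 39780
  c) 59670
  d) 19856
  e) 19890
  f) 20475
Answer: e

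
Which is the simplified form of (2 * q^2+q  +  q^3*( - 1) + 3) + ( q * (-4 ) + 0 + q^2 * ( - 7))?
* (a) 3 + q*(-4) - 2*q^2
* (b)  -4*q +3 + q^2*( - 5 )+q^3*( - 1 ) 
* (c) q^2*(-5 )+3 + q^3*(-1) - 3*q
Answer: c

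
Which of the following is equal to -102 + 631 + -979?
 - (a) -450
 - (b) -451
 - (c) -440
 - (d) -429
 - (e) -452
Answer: a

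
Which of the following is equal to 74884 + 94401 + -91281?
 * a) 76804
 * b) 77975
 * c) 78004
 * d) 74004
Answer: c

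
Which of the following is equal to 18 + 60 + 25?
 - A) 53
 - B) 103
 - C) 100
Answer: B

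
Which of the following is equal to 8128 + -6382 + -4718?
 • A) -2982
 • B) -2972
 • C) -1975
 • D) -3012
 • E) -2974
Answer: B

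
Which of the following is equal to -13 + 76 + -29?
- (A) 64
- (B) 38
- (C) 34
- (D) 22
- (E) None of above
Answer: C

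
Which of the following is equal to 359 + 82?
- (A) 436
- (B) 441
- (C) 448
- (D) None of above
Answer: B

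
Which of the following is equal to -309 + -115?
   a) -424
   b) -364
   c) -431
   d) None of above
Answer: a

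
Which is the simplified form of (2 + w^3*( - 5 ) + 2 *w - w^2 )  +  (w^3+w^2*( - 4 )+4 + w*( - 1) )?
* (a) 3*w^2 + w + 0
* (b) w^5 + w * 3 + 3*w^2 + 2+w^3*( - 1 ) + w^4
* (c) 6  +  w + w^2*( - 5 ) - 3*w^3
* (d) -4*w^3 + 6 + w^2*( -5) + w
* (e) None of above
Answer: d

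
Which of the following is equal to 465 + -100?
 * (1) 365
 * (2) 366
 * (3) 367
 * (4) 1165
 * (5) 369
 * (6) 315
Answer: 1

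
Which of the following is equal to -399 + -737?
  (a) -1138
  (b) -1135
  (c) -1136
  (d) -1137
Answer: c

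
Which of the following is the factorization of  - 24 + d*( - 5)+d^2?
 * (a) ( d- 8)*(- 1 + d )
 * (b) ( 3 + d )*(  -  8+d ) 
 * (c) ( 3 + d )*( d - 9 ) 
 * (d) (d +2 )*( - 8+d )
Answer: b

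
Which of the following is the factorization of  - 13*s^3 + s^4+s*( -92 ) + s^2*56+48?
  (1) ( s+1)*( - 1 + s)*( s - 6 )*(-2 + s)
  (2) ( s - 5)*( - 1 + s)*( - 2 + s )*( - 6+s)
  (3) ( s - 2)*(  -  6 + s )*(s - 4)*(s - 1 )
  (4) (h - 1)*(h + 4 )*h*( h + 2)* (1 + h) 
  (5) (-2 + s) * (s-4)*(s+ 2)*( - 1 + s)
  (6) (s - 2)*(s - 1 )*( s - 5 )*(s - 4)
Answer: 3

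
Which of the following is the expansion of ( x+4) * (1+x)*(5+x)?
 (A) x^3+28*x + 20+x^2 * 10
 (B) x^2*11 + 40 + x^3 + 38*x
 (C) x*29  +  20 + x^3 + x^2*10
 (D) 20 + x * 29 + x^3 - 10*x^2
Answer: C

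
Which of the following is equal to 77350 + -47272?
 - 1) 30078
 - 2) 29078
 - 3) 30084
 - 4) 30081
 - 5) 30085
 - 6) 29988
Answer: 1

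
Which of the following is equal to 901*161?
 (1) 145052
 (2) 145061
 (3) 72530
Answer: 2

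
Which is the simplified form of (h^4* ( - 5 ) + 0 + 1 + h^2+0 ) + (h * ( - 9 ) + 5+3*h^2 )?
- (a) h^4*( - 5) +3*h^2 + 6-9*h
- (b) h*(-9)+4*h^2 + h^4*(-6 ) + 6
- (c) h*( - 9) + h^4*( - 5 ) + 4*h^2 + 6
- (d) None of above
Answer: c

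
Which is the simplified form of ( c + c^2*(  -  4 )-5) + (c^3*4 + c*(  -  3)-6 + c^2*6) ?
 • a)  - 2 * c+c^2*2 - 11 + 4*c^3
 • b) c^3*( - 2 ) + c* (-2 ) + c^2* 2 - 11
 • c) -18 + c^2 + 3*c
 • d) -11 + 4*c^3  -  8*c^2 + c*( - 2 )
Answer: a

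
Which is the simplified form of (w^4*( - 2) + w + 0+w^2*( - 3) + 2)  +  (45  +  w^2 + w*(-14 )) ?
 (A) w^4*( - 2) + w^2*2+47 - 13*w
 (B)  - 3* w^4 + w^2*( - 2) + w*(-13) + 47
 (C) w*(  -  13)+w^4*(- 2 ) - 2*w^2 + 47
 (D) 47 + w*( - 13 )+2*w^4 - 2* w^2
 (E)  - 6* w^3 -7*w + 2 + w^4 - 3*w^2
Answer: C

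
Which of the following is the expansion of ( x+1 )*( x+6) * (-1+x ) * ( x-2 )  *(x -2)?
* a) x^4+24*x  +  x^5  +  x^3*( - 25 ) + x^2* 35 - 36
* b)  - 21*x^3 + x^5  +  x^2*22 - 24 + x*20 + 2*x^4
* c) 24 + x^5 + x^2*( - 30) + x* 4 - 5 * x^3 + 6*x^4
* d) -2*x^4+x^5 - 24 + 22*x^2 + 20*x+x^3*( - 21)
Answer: b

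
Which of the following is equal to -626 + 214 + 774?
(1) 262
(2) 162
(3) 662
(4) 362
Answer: 4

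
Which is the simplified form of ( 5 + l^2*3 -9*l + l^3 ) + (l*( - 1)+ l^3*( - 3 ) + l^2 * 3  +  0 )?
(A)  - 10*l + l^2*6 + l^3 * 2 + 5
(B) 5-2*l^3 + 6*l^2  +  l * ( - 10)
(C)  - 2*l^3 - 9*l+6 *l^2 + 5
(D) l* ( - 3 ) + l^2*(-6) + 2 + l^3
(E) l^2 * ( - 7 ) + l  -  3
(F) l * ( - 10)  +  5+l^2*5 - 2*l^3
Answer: B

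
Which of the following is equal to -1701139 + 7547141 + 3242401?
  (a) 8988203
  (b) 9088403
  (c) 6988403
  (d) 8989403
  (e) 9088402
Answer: b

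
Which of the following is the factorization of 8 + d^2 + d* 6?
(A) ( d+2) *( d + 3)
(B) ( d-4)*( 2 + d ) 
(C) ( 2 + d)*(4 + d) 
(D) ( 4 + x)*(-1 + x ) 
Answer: C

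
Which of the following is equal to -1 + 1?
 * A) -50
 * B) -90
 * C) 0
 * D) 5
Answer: C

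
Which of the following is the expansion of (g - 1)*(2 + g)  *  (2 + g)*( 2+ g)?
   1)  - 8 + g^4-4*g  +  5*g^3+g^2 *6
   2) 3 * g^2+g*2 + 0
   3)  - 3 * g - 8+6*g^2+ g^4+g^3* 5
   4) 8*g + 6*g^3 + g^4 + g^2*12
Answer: 1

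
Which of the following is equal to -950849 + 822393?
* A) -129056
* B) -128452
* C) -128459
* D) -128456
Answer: D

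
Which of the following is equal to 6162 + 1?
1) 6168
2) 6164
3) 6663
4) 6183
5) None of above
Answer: 5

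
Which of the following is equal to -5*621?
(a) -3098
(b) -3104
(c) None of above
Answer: c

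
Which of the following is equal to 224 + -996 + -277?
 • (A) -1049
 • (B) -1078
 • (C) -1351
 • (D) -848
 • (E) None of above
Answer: A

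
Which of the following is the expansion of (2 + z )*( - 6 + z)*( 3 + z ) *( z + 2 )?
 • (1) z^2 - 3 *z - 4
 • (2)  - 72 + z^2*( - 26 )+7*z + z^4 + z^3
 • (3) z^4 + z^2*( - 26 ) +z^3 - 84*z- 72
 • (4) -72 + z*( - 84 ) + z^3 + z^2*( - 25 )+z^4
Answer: 3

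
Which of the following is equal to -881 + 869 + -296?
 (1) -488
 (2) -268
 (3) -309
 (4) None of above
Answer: 4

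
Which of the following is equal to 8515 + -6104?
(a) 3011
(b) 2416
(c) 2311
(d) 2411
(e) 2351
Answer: d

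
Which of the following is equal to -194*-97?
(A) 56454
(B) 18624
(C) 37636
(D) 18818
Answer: D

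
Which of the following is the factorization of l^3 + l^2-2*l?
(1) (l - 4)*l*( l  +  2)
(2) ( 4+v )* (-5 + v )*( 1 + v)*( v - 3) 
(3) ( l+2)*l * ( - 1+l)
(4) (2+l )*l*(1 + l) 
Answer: 3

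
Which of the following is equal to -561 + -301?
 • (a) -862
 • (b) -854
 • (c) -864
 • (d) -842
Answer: a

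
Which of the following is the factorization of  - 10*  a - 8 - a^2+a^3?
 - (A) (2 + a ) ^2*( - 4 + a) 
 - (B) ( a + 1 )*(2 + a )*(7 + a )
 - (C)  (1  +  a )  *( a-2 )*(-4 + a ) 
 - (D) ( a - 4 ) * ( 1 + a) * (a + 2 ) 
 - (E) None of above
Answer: D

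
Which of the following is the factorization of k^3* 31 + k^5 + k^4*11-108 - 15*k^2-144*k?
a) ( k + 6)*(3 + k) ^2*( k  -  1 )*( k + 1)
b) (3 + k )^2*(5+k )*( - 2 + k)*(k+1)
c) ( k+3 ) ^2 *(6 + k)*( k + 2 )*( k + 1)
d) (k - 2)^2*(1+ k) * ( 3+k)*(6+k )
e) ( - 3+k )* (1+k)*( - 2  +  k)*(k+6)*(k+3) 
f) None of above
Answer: f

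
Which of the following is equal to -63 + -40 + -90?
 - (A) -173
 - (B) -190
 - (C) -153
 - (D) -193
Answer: D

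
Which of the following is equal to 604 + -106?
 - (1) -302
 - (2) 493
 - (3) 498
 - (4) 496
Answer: 3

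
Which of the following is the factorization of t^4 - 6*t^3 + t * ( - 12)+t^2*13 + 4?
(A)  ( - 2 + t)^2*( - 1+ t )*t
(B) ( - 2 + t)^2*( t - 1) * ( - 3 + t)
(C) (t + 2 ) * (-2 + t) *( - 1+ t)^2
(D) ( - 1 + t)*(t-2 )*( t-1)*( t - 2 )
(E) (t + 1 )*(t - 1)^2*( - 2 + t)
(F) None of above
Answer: D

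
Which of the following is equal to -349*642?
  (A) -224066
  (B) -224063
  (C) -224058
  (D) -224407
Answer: C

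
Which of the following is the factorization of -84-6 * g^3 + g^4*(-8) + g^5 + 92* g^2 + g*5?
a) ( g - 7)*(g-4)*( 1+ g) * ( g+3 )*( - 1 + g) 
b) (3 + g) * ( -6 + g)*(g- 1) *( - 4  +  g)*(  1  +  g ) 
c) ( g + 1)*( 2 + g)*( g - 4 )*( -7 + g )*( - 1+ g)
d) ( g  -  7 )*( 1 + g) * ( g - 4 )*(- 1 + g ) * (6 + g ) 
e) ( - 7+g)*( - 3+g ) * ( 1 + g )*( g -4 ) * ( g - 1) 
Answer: a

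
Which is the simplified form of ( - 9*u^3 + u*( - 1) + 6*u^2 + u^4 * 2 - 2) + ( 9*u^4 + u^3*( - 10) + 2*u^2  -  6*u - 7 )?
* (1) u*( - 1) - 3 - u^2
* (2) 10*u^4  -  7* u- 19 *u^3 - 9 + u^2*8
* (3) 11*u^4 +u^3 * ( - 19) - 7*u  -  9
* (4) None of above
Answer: 4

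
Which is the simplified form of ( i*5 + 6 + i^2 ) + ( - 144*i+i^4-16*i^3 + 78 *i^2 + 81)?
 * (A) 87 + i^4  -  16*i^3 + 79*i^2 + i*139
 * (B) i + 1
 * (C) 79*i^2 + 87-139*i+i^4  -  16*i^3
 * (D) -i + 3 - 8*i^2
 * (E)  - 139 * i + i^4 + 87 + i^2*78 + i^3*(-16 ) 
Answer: C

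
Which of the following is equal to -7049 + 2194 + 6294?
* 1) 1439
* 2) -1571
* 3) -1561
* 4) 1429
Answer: 1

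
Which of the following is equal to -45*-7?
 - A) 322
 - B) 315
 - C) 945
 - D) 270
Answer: B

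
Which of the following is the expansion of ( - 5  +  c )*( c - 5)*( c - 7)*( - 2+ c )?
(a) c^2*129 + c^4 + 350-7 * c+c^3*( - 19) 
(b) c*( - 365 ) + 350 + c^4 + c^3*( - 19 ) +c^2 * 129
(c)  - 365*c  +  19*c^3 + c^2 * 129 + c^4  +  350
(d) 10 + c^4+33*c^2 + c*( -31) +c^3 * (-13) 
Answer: b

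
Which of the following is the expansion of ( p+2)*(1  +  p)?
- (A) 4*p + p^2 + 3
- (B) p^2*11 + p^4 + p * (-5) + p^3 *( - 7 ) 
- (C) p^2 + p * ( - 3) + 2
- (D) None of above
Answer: D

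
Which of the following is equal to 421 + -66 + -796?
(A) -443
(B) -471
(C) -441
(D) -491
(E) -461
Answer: C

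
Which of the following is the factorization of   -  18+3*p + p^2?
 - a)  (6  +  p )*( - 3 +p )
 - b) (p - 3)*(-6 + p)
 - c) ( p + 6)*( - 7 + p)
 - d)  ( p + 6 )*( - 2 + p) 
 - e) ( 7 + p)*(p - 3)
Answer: a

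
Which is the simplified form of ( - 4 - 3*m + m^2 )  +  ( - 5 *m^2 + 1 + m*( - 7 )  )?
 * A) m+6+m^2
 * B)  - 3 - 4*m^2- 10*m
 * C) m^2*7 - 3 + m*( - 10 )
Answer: B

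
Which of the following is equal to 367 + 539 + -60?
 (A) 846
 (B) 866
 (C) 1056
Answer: A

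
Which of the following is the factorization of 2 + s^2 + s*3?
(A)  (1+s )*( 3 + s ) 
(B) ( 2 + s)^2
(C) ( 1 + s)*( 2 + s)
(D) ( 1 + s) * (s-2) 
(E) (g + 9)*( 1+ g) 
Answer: C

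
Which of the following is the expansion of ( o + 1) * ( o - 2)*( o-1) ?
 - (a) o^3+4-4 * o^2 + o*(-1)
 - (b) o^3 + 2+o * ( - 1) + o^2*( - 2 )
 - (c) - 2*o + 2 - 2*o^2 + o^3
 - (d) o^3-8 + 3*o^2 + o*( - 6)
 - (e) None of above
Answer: b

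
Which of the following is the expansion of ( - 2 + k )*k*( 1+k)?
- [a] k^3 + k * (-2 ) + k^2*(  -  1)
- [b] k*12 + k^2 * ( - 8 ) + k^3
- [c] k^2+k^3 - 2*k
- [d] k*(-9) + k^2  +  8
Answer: a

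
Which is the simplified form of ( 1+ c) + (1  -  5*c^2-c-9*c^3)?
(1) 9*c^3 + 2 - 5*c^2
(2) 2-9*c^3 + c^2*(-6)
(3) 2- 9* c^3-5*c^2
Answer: 3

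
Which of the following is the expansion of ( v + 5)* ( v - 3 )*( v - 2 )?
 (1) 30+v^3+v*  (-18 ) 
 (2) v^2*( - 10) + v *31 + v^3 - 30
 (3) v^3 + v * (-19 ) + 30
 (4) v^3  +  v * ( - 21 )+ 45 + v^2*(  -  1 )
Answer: 3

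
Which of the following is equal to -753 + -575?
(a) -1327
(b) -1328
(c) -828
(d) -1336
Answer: b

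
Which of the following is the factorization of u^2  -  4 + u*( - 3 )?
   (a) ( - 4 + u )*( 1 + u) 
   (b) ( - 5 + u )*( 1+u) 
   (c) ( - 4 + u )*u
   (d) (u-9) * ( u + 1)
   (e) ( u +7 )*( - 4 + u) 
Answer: a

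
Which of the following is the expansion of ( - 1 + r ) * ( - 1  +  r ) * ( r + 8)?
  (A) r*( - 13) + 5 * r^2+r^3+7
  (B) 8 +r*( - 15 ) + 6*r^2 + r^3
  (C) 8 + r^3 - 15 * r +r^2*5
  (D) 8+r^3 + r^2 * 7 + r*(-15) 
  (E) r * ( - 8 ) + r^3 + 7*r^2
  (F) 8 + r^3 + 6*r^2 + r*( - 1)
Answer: B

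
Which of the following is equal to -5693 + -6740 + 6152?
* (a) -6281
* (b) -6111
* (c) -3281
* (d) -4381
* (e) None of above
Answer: a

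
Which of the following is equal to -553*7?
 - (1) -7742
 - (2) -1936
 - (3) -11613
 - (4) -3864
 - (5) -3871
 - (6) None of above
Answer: 5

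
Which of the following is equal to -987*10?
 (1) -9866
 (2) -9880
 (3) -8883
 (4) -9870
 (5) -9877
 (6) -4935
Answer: 4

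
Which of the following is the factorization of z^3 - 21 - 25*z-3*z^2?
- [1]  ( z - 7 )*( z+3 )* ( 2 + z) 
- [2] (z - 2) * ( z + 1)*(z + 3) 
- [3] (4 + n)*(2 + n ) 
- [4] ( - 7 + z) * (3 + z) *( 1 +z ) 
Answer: 4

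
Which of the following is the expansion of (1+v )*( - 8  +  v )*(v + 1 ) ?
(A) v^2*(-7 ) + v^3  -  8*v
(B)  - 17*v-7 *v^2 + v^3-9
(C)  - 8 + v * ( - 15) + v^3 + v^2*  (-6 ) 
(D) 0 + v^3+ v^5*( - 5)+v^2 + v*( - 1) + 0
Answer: C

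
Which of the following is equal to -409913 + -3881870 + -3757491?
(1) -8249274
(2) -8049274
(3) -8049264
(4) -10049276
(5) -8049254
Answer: 2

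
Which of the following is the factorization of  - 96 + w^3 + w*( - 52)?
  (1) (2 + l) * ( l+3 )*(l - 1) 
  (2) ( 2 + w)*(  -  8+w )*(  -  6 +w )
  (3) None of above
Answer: 3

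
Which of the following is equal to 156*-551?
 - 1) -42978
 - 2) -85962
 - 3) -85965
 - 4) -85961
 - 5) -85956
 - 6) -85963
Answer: 5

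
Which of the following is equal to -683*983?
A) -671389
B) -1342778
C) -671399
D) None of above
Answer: A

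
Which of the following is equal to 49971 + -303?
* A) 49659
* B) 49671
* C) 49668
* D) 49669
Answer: C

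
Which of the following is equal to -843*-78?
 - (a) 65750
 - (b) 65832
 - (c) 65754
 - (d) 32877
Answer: c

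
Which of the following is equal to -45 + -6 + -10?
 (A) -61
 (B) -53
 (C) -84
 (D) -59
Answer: A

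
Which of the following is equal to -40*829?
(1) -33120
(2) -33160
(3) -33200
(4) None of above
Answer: 2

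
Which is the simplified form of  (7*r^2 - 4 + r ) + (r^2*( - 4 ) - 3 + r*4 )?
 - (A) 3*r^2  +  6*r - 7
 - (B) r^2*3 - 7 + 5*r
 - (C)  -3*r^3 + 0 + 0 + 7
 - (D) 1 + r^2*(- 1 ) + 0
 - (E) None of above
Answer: B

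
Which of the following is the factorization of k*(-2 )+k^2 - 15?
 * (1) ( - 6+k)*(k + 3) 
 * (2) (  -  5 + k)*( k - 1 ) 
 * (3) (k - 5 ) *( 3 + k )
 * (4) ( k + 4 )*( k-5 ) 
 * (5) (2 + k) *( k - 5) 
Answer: 3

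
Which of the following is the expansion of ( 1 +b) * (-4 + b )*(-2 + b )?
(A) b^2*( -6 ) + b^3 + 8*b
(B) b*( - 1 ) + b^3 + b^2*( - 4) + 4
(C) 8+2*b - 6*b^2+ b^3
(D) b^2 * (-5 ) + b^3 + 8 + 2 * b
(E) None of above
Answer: D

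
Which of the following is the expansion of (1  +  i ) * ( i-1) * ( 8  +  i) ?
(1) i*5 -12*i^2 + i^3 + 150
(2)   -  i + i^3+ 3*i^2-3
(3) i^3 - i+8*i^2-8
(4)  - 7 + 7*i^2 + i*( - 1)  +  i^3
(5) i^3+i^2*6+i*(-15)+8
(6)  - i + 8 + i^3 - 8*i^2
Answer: 3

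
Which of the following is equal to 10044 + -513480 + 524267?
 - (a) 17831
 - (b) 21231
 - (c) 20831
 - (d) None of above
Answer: c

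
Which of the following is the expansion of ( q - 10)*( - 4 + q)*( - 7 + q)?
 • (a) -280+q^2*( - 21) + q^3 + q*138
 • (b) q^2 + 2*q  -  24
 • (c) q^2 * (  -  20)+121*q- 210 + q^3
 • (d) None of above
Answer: a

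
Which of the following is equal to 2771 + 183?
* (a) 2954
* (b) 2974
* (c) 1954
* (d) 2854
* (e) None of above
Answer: a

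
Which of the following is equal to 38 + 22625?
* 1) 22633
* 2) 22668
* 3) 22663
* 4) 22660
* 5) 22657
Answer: 3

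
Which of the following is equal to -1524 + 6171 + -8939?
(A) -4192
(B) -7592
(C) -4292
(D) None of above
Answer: C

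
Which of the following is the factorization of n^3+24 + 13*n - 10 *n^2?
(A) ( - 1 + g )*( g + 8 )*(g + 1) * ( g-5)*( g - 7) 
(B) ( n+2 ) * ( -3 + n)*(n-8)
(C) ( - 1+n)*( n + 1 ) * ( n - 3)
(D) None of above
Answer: D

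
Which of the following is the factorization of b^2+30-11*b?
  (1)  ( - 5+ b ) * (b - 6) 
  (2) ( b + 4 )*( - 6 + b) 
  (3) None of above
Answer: 1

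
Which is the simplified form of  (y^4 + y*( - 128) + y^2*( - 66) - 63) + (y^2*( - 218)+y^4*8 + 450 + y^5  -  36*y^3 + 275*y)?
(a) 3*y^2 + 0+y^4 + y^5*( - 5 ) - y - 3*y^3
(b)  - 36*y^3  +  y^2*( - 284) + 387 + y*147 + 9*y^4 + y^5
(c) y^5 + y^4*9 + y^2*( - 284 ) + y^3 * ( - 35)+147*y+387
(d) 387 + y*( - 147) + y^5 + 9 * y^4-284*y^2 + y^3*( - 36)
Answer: b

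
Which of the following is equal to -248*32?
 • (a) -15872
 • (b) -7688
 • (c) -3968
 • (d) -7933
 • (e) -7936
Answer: e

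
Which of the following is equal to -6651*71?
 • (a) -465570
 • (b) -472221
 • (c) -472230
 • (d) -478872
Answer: b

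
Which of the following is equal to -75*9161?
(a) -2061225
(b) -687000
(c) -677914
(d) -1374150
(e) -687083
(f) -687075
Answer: f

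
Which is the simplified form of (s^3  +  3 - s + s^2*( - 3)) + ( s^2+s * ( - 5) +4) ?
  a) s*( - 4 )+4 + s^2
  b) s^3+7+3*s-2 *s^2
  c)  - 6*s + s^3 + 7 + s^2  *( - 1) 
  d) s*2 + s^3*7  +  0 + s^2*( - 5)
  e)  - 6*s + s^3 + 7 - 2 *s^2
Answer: e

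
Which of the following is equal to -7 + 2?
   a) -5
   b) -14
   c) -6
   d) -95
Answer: a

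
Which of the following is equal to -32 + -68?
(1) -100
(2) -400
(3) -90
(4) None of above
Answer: 1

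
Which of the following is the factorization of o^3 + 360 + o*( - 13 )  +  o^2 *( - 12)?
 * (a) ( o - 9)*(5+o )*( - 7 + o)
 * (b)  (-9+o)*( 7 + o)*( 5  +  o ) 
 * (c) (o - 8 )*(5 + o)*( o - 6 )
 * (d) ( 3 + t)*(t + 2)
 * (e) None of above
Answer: e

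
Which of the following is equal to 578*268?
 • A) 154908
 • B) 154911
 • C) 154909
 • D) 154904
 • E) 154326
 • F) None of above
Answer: D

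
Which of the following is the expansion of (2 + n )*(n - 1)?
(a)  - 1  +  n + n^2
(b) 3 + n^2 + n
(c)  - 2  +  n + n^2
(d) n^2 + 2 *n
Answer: c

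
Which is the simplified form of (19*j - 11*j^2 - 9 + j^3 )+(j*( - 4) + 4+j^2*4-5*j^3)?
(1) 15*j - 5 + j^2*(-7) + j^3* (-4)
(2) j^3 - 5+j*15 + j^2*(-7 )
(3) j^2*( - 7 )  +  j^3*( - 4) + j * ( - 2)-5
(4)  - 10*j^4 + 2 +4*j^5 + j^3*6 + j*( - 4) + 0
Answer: 1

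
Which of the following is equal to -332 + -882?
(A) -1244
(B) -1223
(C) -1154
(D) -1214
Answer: D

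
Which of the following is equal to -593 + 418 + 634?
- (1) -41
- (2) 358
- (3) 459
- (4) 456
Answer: 3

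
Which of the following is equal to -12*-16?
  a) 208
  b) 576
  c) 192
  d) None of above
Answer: c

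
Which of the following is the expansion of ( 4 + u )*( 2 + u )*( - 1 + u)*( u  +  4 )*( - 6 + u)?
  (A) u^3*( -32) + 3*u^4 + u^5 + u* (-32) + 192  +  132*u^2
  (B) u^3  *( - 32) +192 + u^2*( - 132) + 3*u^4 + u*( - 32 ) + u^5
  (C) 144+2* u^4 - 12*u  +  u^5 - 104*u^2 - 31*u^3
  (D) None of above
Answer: B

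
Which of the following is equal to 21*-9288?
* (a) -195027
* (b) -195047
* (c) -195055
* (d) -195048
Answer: d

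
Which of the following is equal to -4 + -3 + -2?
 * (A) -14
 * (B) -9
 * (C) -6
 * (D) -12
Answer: B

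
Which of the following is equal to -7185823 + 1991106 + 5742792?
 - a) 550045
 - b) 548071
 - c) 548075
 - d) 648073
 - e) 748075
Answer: c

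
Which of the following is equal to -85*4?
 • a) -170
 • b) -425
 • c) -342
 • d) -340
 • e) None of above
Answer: d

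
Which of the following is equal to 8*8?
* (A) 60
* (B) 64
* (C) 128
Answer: B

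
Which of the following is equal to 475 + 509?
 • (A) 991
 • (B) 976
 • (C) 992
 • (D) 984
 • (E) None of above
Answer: D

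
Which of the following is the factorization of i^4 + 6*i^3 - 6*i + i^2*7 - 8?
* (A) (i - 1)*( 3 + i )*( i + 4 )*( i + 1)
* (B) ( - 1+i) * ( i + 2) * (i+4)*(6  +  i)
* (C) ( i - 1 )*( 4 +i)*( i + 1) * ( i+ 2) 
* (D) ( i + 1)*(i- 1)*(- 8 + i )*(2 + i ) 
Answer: C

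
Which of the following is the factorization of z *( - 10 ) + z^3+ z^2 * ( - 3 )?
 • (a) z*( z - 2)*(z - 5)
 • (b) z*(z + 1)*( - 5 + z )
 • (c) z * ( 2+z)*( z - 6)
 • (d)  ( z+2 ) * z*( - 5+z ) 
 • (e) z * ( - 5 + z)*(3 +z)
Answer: d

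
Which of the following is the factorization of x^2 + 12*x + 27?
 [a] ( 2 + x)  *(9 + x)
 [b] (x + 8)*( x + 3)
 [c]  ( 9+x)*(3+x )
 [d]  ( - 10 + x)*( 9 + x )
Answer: c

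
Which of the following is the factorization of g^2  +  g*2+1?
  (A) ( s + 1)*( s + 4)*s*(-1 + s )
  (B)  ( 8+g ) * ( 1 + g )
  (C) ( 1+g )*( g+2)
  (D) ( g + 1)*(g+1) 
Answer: D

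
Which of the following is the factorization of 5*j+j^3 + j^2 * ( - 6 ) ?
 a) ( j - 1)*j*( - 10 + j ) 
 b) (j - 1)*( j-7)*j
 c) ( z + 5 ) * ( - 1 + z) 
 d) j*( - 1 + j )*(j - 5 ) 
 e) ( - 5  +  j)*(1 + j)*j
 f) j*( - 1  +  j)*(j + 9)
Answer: d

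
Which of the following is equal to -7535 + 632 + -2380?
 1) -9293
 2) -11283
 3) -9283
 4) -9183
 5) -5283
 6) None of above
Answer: 3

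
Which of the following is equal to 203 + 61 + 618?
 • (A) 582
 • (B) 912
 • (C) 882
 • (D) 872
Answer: C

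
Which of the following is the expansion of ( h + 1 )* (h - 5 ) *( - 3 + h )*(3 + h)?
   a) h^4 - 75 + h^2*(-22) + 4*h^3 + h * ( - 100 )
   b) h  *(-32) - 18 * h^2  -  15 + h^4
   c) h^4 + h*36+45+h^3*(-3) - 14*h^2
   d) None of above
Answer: d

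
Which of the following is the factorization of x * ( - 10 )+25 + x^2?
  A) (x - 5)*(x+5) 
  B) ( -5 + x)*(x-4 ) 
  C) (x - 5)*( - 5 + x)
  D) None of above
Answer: C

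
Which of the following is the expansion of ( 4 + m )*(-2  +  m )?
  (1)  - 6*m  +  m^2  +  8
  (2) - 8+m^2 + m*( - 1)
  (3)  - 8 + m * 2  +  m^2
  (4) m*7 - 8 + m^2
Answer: 3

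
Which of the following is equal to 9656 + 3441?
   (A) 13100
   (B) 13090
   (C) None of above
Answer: C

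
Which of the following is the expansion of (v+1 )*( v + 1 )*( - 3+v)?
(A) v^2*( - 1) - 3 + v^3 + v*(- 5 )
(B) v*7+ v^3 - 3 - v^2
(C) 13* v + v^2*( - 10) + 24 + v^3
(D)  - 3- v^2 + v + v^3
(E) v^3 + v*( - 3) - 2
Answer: A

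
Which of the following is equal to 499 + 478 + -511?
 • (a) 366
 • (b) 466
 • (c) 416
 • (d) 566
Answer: b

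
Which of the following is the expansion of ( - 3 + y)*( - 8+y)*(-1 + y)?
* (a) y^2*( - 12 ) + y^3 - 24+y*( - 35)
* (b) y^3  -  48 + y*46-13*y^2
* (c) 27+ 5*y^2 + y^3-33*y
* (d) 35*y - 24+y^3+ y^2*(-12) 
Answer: d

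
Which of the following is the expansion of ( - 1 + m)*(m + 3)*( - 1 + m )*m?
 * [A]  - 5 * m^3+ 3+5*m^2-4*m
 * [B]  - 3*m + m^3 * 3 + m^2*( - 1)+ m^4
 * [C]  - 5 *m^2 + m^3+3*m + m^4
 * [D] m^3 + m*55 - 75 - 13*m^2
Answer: C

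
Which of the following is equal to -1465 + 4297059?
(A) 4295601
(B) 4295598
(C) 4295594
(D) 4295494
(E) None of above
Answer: C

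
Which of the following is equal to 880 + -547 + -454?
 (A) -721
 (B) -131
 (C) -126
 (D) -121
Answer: D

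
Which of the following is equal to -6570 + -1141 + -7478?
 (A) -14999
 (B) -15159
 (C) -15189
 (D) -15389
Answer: C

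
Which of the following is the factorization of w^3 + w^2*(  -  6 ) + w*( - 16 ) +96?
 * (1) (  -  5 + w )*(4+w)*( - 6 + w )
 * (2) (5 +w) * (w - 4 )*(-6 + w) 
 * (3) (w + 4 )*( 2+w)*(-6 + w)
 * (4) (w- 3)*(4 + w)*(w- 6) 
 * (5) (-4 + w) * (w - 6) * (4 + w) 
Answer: 5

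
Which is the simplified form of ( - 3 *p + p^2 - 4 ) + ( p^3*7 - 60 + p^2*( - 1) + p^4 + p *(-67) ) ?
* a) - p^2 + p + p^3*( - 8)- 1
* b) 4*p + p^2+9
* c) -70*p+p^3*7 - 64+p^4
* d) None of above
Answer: c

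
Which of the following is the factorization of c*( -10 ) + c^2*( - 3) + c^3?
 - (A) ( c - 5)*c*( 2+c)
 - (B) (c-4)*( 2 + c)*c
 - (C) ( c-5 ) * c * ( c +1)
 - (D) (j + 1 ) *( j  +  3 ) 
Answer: A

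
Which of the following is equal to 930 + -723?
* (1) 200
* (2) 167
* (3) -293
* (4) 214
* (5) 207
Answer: 5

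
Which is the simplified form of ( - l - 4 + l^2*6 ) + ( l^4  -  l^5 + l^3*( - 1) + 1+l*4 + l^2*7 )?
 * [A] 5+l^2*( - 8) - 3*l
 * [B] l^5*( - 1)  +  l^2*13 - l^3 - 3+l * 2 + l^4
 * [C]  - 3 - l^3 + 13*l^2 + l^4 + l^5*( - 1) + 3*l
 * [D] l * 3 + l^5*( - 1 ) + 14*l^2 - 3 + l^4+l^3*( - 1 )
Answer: C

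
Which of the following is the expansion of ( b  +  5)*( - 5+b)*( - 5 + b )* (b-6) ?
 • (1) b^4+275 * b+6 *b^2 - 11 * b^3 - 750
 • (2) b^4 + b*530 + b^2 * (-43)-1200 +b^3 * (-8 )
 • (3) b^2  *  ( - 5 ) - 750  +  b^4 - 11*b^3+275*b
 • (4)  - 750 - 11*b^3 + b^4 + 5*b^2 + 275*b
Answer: 4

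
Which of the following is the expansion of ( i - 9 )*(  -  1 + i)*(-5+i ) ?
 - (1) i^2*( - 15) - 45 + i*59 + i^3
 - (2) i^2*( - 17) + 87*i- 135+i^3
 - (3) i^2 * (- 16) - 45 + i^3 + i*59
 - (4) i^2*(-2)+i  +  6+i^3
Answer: 1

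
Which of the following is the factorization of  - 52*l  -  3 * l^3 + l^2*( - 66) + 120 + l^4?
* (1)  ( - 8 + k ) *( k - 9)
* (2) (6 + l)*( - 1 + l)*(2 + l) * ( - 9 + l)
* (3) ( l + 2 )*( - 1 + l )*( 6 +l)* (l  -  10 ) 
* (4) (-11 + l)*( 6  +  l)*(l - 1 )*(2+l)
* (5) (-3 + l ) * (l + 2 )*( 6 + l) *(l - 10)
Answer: 3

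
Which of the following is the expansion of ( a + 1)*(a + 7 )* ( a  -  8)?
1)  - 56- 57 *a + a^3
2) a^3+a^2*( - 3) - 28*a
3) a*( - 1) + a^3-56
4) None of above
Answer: 1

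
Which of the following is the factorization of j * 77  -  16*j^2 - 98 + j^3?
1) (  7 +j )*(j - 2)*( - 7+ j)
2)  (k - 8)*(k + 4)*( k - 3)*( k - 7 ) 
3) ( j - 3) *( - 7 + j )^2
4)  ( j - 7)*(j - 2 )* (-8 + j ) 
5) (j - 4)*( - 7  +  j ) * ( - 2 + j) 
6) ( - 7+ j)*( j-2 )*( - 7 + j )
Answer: 6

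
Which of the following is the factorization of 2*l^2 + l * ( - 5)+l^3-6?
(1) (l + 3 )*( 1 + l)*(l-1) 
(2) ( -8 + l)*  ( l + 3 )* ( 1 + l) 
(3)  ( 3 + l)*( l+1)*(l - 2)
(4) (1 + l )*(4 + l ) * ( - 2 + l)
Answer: 3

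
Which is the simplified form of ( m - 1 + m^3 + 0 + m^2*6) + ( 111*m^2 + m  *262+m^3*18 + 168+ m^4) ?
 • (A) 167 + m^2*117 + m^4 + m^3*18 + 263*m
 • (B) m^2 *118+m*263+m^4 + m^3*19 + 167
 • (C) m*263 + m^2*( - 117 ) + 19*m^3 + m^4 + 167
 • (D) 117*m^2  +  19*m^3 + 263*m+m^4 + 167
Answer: D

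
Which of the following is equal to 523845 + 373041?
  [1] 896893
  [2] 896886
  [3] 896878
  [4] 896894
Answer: 2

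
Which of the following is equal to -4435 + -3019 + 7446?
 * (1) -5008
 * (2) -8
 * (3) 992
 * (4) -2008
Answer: 2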